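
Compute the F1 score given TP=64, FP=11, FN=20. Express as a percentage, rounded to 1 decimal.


Precision = TP / (TP + FP) = 64 / 75 = 0.8533
Recall = TP / (TP + FN) = 64 / 84 = 0.7619
F1 = 2 * P * R / (P + R)
= 2 * 0.8533 * 0.7619 / (0.8533 + 0.7619)
= 1.3003 / 1.6152
= 0.805
As percentage: 80.5%

80.5


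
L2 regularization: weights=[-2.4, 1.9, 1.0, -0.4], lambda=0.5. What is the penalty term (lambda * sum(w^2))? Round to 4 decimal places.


Squaring each weight:
(-2.4)^2 = 5.76
1.9^2 = 3.61
1.0^2 = 1.0
(-0.4)^2 = 0.16
Sum of squares = 10.53
Penalty = 0.5 * 10.53 = 5.2650

5.2650


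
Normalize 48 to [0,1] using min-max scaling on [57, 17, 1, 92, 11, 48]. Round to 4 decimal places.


Min = 1, Max = 92
Range = 92 - 1 = 91
Scaled = (x - min) / (max - min)
= (48 - 1) / 91
= 47 / 91
= 0.5165

0.5165


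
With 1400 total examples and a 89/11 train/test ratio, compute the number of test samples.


Train samples = 1400 * 89% = 1246
Test samples = 1400 - 1246
= 154

154


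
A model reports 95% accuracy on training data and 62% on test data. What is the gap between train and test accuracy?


Gap = train_accuracy - test_accuracy
= 95 - 62
= 33%
This large gap strongly indicates overfitting.

33


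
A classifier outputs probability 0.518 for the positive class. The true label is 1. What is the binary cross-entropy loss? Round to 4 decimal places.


For y=1: Loss = -log(p)
= -log(0.518)
= -(-0.6578)
= 0.6578

0.6578


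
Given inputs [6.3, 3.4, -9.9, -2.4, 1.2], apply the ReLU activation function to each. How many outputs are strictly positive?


ReLU(x) = max(0, x) for each element:
ReLU(6.3) = 6.3
ReLU(3.4) = 3.4
ReLU(-9.9) = 0
ReLU(-2.4) = 0
ReLU(1.2) = 1.2
Active neurons (>0): 3

3


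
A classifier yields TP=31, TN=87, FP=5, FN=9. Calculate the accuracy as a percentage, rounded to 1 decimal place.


Accuracy = (TP + TN) / (TP + TN + FP + FN) * 100
= (31 + 87) / (31 + 87 + 5 + 9)
= 118 / 132
= 0.8939
= 89.4%

89.4


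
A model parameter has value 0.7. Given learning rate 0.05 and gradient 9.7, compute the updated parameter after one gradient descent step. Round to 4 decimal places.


w_new = w_old - lr * gradient
= 0.7 - 0.05 * 9.7
= 0.7 - (0.485)
= 0.2150

0.2150


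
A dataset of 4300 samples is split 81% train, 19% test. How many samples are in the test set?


Train samples = 4300 * 81% = 3483
Test samples = 4300 - 3483
= 817

817


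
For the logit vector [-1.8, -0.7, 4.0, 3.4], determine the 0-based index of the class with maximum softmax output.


Softmax is a monotonic transformation, so it preserves the argmax.
We need to find the index of the maximum logit.
Index 0: -1.8
Index 1: -0.7
Index 2: 4.0
Index 3: 3.4
Maximum logit = 4.0 at index 2

2


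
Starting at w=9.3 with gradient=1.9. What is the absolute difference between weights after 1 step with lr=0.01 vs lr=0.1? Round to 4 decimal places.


With lr=0.01: w_new = 9.3 - 0.01 * 1.9 = 9.281
With lr=0.1: w_new = 9.3 - 0.1 * 1.9 = 9.11
Absolute difference = |9.281 - 9.11|
= 0.1710

0.1710


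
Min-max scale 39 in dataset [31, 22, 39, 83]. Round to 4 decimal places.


Min = 22, Max = 83
Range = 83 - 22 = 61
Scaled = (x - min) / (max - min)
= (39 - 22) / 61
= 17 / 61
= 0.2787

0.2787


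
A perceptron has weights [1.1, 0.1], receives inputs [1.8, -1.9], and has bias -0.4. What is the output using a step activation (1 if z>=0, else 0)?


z = w . x + b
= 1.1*1.8 + 0.1*-1.9 + -0.4
= 1.98 + -0.19 + -0.4
= 1.79 + -0.4
= 1.39
Since z = 1.39 >= 0, output = 1

1


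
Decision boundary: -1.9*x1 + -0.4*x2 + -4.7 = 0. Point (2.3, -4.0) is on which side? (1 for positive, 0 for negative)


Compute -1.9 * 2.3 + -0.4 * -4.0 + -4.7
= -4.37 + 1.6 + -4.7
= -7.47
Since -7.47 < 0, the point is on the negative side.

0


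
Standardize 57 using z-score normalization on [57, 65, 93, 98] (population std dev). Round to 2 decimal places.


Mean = (57 + 65 + 93 + 98) / 4 = 78.25
Variance = sum((x_i - mean)^2) / n = 308.6875
Std = sqrt(308.6875) = 17.5695
Z = (x - mean) / std
= (57 - 78.25) / 17.5695
= -21.25 / 17.5695
= -1.21

-1.21


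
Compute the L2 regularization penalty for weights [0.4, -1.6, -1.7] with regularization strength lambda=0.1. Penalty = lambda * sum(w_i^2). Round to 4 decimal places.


Squaring each weight:
0.4^2 = 0.16
(-1.6)^2 = 2.56
(-1.7)^2 = 2.89
Sum of squares = 5.61
Penalty = 0.1 * 5.61 = 0.5610

0.5610


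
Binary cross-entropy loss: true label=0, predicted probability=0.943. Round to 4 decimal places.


For y=0: Loss = -log(1-p)
= -log(1 - 0.943)
= -log(0.057)
= -(-2.8647)
= 2.8647

2.8647


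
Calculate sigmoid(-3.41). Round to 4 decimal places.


sigmoid(z) = 1 / (1 + exp(-z))
exp(-(-3.41)) = exp(3.41) = 30.2652
1 + 30.2652 = 31.2652
1 / 31.2652 = 0.0320

0.0320


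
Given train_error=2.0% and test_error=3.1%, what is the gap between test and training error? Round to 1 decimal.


Generalization gap = test_error - train_error
= 3.1 - 2.0
= 1.1%
A small gap suggests good generalization.

1.1


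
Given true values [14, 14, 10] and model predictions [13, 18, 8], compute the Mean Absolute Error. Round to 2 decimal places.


Absolute errors: [1, 4, 2]
Sum of absolute errors = 7
MAE = 7 / 3 = 2.33

2.33


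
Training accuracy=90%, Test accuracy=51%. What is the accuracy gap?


Gap = train_accuracy - test_accuracy
= 90 - 51
= 39%
This large gap strongly indicates overfitting.

39


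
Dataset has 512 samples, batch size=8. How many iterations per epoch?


Iterations per epoch = dataset_size / batch_size
= 512 / 8
= 64

64


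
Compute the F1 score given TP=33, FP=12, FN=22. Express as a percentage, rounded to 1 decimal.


Precision = TP / (TP + FP) = 33 / 45 = 0.7333
Recall = TP / (TP + FN) = 33 / 55 = 0.6
F1 = 2 * P * R / (P + R)
= 2 * 0.7333 * 0.6 / (0.7333 + 0.6)
= 0.88 / 1.3333
= 0.66
As percentage: 66.0%

66.0


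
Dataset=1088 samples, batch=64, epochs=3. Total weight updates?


Iterations per epoch = 1088 / 64 = 17
Total updates = iterations_per_epoch * epochs
= 17 * 3
= 51

51


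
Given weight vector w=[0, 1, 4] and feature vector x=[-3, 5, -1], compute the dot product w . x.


Element-wise products:
0 * -3 = 0
1 * 5 = 5
4 * -1 = -4
Sum = 0 + 5 + -4
= 1

1


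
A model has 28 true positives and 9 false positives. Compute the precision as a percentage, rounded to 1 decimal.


Precision = TP / (TP + FP) * 100
= 28 / (28 + 9)
= 28 / 37
= 0.7568
= 75.7%

75.7


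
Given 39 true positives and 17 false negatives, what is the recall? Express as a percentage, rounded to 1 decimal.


Recall = TP / (TP + FN) * 100
= 39 / (39 + 17)
= 39 / 56
= 0.6964
= 69.6%

69.6


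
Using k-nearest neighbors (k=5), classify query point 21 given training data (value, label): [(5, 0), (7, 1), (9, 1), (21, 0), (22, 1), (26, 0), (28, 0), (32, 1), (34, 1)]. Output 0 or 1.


Distances from query 21:
Point 21 (class 0): distance = 0
Point 22 (class 1): distance = 1
Point 26 (class 0): distance = 5
Point 28 (class 0): distance = 7
Point 32 (class 1): distance = 11
K=5 nearest neighbors: classes = [0, 1, 0, 0, 1]
Votes for class 1: 2 / 5
Majority vote => class 0

0


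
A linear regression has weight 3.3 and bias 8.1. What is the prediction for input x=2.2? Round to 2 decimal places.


y = 3.3 * 2.2 + (8.1)
= 7.26 + (8.1)
= 15.36

15.36


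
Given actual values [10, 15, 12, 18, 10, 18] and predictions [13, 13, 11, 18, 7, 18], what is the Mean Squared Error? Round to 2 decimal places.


Differences: [-3, 2, 1, 0, 3, 0]
Squared errors: [9, 4, 1, 0, 9, 0]
Sum of squared errors = 23
MSE = 23 / 6 = 3.83

3.83


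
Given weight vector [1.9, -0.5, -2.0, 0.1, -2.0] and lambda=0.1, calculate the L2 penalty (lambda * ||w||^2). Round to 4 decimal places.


Squaring each weight:
1.9^2 = 3.61
(-0.5)^2 = 0.25
(-2.0)^2 = 4.0
0.1^2 = 0.01
(-2.0)^2 = 4.0
Sum of squares = 11.87
Penalty = 0.1 * 11.87 = 1.1870

1.1870


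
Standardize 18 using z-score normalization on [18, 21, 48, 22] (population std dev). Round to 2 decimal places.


Mean = (18 + 21 + 48 + 22) / 4 = 27.25
Variance = sum((x_i - mean)^2) / n = 145.6875
Std = sqrt(145.6875) = 12.0701
Z = (x - mean) / std
= (18 - 27.25) / 12.0701
= -9.25 / 12.0701
= -0.77

-0.77


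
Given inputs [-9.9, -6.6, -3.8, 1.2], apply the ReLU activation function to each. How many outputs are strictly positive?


ReLU(x) = max(0, x) for each element:
ReLU(-9.9) = 0
ReLU(-6.6) = 0
ReLU(-3.8) = 0
ReLU(1.2) = 1.2
Active neurons (>0): 1

1


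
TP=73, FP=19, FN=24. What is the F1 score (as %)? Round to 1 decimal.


Precision = TP / (TP + FP) = 73 / 92 = 0.7935
Recall = TP / (TP + FN) = 73 / 97 = 0.7526
F1 = 2 * P * R / (P + R)
= 2 * 0.7935 * 0.7526 / (0.7935 + 0.7526)
= 1.1943 / 1.5461
= 0.7725
As percentage: 77.2%

77.2


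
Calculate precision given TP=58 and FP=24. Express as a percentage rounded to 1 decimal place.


Precision = TP / (TP + FP) * 100
= 58 / (58 + 24)
= 58 / 82
= 0.7073
= 70.7%

70.7


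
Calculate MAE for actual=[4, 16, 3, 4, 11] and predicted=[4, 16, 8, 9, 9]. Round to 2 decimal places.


Absolute errors: [0, 0, 5, 5, 2]
Sum of absolute errors = 12
MAE = 12 / 5 = 2.40

2.40


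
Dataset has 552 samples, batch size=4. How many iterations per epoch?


Iterations per epoch = dataset_size / batch_size
= 552 / 4
= 138

138


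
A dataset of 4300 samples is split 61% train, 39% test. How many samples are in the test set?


Train samples = 4300 * 61% = 2623
Test samples = 4300 - 2623
= 1677

1677


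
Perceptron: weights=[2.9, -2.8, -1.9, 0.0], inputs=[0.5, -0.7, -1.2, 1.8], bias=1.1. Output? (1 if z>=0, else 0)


z = w . x + b
= 2.9*0.5 + -2.8*-0.7 + -1.9*-1.2 + 0.0*1.8 + 1.1
= 1.45 + 1.96 + 2.28 + 0.0 + 1.1
= 5.69 + 1.1
= 6.79
Since z = 6.79 >= 0, output = 1

1


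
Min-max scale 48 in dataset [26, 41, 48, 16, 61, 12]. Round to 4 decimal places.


Min = 12, Max = 61
Range = 61 - 12 = 49
Scaled = (x - min) / (max - min)
= (48 - 12) / 49
= 36 / 49
= 0.7347

0.7347


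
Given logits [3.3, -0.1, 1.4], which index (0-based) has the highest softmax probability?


Softmax is a monotonic transformation, so it preserves the argmax.
We need to find the index of the maximum logit.
Index 0: 3.3
Index 1: -0.1
Index 2: 1.4
Maximum logit = 3.3 at index 0

0


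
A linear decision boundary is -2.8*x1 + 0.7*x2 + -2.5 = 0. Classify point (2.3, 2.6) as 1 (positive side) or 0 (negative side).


Compute -2.8 * 2.3 + 0.7 * 2.6 + -2.5
= -6.44 + 1.82 + -2.5
= -7.12
Since -7.12 < 0, the point is on the negative side.

0


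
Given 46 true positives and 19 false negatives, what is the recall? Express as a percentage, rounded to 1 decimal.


Recall = TP / (TP + FN) * 100
= 46 / (46 + 19)
= 46 / 65
= 0.7077
= 70.8%

70.8


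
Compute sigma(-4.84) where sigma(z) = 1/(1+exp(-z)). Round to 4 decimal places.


sigmoid(z) = 1 / (1 + exp(-z))
exp(-(-4.84)) = exp(4.84) = 126.4694
1 + 126.4694 = 127.4694
1 / 127.4694 = 0.0078

0.0078


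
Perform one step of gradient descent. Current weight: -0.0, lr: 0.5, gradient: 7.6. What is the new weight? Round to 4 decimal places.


w_new = w_old - lr * gradient
= -0.0 - 0.5 * 7.6
= -0.0 - (3.8)
= -3.8000

-3.8000


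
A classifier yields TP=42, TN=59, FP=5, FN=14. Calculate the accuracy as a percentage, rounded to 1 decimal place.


Accuracy = (TP + TN) / (TP + TN + FP + FN) * 100
= (42 + 59) / (42 + 59 + 5 + 14)
= 101 / 120
= 0.8417
= 84.2%

84.2


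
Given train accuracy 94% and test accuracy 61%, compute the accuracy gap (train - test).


Gap = train_accuracy - test_accuracy
= 94 - 61
= 33%
This large gap strongly indicates overfitting.

33


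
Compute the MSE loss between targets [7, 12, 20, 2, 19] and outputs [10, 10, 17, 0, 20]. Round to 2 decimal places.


Differences: [-3, 2, 3, 2, -1]
Squared errors: [9, 4, 9, 4, 1]
Sum of squared errors = 27
MSE = 27 / 5 = 5.40

5.40


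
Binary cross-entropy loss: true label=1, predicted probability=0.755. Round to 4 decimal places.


For y=1: Loss = -log(p)
= -log(0.755)
= -(-0.281)
= 0.2810

0.2810


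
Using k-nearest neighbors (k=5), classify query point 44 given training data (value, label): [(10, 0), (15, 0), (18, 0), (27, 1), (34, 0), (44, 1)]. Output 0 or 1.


Distances from query 44:
Point 44 (class 1): distance = 0
Point 34 (class 0): distance = 10
Point 27 (class 1): distance = 17
Point 18 (class 0): distance = 26
Point 15 (class 0): distance = 29
K=5 nearest neighbors: classes = [1, 0, 1, 0, 0]
Votes for class 1: 2 / 5
Majority vote => class 0

0


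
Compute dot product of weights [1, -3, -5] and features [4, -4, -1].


Element-wise products:
1 * 4 = 4
-3 * -4 = 12
-5 * -1 = 5
Sum = 4 + 12 + 5
= 21

21


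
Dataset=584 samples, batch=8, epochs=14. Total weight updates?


Iterations per epoch = 584 / 8 = 73
Total updates = iterations_per_epoch * epochs
= 73 * 14
= 1022

1022


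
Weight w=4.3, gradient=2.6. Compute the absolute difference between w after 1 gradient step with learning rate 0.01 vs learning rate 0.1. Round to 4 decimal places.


With lr=0.01: w_new = 4.3 - 0.01 * 2.6 = 4.274
With lr=0.1: w_new = 4.3 - 0.1 * 2.6 = 4.04
Absolute difference = |4.274 - 4.04|
= 0.2340

0.2340


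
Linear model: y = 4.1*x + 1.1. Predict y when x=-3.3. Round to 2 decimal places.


y = 4.1 * -3.3 + (1.1)
= -13.53 + (1.1)
= -12.43

-12.43


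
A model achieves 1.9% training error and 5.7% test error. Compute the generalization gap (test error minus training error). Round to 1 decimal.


Generalization gap = test_error - train_error
= 5.7 - 1.9
= 3.8%
A moderate gap.

3.8


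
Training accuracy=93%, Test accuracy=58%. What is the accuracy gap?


Gap = train_accuracy - test_accuracy
= 93 - 58
= 35%
This large gap strongly indicates overfitting.

35


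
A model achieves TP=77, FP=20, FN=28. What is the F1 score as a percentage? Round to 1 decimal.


Precision = TP / (TP + FP) = 77 / 97 = 0.7938
Recall = TP / (TP + FN) = 77 / 105 = 0.7333
F1 = 2 * P * R / (P + R)
= 2 * 0.7938 * 0.7333 / (0.7938 + 0.7333)
= 1.1643 / 1.5271
= 0.7624
As percentage: 76.2%

76.2


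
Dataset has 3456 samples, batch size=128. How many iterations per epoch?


Iterations per epoch = dataset_size / batch_size
= 3456 / 128
= 27

27


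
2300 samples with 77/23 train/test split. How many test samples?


Train samples = 2300 * 77% = 1771
Test samples = 2300 - 1771
= 529

529


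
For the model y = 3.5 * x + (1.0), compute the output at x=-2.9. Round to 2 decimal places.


y = 3.5 * -2.9 + (1.0)
= -10.15 + (1.0)
= -9.15

-9.15


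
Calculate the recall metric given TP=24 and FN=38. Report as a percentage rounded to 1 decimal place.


Recall = TP / (TP + FN) * 100
= 24 / (24 + 38)
= 24 / 62
= 0.3871
= 38.7%

38.7


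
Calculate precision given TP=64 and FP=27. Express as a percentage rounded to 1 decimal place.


Precision = TP / (TP + FP) * 100
= 64 / (64 + 27)
= 64 / 91
= 0.7033
= 70.3%

70.3


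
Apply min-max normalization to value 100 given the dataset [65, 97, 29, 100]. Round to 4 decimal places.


Min = 29, Max = 100
Range = 100 - 29 = 71
Scaled = (x - min) / (max - min)
= (100 - 29) / 71
= 71 / 71
= 1.0000

1.0000


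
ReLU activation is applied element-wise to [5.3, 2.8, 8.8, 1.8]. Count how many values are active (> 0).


ReLU(x) = max(0, x) for each element:
ReLU(5.3) = 5.3
ReLU(2.8) = 2.8
ReLU(8.8) = 8.8
ReLU(1.8) = 1.8
Active neurons (>0): 4

4


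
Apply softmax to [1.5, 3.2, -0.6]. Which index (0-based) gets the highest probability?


Softmax is a monotonic transformation, so it preserves the argmax.
We need to find the index of the maximum logit.
Index 0: 1.5
Index 1: 3.2
Index 2: -0.6
Maximum logit = 3.2 at index 1

1


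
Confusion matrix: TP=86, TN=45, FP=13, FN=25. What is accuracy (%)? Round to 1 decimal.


Accuracy = (TP + TN) / (TP + TN + FP + FN) * 100
= (86 + 45) / (86 + 45 + 13 + 25)
= 131 / 169
= 0.7751
= 77.5%

77.5


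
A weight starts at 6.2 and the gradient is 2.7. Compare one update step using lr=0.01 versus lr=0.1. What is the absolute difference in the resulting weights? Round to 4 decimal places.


With lr=0.01: w_new = 6.2 - 0.01 * 2.7 = 6.173
With lr=0.1: w_new = 6.2 - 0.1 * 2.7 = 5.93
Absolute difference = |6.173 - 5.93|
= 0.2430

0.2430


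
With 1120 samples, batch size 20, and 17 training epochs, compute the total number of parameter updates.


Iterations per epoch = 1120 / 20 = 56
Total updates = iterations_per_epoch * epochs
= 56 * 17
= 952

952


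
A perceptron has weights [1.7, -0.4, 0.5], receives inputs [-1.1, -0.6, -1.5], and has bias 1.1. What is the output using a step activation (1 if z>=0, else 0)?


z = w . x + b
= 1.7*-1.1 + -0.4*-0.6 + 0.5*-1.5 + 1.1
= -1.87 + 0.24 + -0.75 + 1.1
= -2.38 + 1.1
= -1.28
Since z = -1.28 < 0, output = 0

0


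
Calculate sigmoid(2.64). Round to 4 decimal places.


sigmoid(z) = 1 / (1 + exp(-z))
exp(-(2.64)) = exp(-2.64) = 0.0714
1 + 0.0714 = 1.0714
1 / 1.0714 = 0.9334

0.9334


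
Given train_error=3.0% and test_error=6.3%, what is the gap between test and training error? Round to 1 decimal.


Generalization gap = test_error - train_error
= 6.3 - 3.0
= 3.3%
A moderate gap.

3.3


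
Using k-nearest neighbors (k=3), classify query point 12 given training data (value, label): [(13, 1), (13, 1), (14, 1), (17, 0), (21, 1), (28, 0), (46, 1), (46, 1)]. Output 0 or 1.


Distances from query 12:
Point 13 (class 1): distance = 1
Point 13 (class 1): distance = 1
Point 14 (class 1): distance = 2
K=3 nearest neighbors: classes = [1, 1, 1]
Votes for class 1: 3 / 3
Majority vote => class 1

1


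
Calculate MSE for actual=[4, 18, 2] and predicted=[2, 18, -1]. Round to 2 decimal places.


Differences: [2, 0, 3]
Squared errors: [4, 0, 9]
Sum of squared errors = 13
MSE = 13 / 3 = 4.33

4.33


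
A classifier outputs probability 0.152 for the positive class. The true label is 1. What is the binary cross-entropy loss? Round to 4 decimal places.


For y=1: Loss = -log(p)
= -log(0.152)
= -(-1.8839)
= 1.8839

1.8839


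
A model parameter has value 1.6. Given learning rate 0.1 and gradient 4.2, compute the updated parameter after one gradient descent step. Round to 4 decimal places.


w_new = w_old - lr * gradient
= 1.6 - 0.1 * 4.2
= 1.6 - (0.42)
= 1.1800

1.1800


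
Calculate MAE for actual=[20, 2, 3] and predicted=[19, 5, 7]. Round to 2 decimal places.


Absolute errors: [1, 3, 4]
Sum of absolute errors = 8
MAE = 8 / 3 = 2.67

2.67


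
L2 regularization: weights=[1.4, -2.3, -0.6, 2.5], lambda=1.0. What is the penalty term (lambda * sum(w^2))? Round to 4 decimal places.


Squaring each weight:
1.4^2 = 1.96
(-2.3)^2 = 5.29
(-0.6)^2 = 0.36
2.5^2 = 6.25
Sum of squares = 13.86
Penalty = 1.0 * 13.86 = 13.8600

13.8600


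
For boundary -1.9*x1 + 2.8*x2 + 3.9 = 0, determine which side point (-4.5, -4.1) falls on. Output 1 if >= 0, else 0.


Compute -1.9 * -4.5 + 2.8 * -4.1 + 3.9
= 8.55 + -11.48 + 3.9
= 0.97
Since 0.97 >= 0, the point is on the positive side.

1


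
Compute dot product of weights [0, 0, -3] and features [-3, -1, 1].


Element-wise products:
0 * -3 = 0
0 * -1 = 0
-3 * 1 = -3
Sum = 0 + 0 + -3
= -3

-3


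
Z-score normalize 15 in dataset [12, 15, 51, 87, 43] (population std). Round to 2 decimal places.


Mean = (12 + 15 + 51 + 87 + 43) / 5 = 41.6
Variance = sum((x_i - mean)^2) / n = 747.04
Std = sqrt(747.04) = 27.332
Z = (x - mean) / std
= (15 - 41.6) / 27.332
= -26.6 / 27.332
= -0.97

-0.97


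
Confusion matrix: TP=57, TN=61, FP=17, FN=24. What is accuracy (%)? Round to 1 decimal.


Accuracy = (TP + TN) / (TP + TN + FP + FN) * 100
= (57 + 61) / (57 + 61 + 17 + 24)
= 118 / 159
= 0.7421
= 74.2%

74.2


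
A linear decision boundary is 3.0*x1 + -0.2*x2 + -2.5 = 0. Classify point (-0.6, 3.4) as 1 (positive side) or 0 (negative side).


Compute 3.0 * -0.6 + -0.2 * 3.4 + -2.5
= -1.8 + -0.68 + -2.5
= -4.98
Since -4.98 < 0, the point is on the negative side.

0


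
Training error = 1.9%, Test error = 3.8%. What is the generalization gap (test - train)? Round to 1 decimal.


Generalization gap = test_error - train_error
= 3.8 - 1.9
= 1.9%
A small gap suggests good generalization.

1.9


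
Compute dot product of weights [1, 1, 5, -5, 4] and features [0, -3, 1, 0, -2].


Element-wise products:
1 * 0 = 0
1 * -3 = -3
5 * 1 = 5
-5 * 0 = 0
4 * -2 = -8
Sum = 0 + -3 + 5 + 0 + -8
= -6

-6


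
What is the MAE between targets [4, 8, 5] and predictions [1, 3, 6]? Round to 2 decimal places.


Absolute errors: [3, 5, 1]
Sum of absolute errors = 9
MAE = 9 / 3 = 3.00

3.00


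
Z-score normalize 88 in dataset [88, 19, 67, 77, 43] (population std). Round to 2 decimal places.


Mean = (88 + 19 + 67 + 77 + 43) / 5 = 58.8
Variance = sum((x_i - mean)^2) / n = 616.96
Std = sqrt(616.96) = 24.8387
Z = (x - mean) / std
= (88 - 58.8) / 24.8387
= 29.2 / 24.8387
= 1.18

1.18


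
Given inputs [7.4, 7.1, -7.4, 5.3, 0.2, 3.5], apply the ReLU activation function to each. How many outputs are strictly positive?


ReLU(x) = max(0, x) for each element:
ReLU(7.4) = 7.4
ReLU(7.1) = 7.1
ReLU(-7.4) = 0
ReLU(5.3) = 5.3
ReLU(0.2) = 0.2
ReLU(3.5) = 3.5
Active neurons (>0): 5

5


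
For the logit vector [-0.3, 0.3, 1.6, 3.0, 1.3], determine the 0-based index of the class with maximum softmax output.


Softmax is a monotonic transformation, so it preserves the argmax.
We need to find the index of the maximum logit.
Index 0: -0.3
Index 1: 0.3
Index 2: 1.6
Index 3: 3.0
Index 4: 1.3
Maximum logit = 3.0 at index 3

3


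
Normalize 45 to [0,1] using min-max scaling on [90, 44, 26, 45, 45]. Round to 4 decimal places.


Min = 26, Max = 90
Range = 90 - 26 = 64
Scaled = (x - min) / (max - min)
= (45 - 26) / 64
= 19 / 64
= 0.2969

0.2969


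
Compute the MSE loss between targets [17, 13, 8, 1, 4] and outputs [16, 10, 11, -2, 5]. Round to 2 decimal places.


Differences: [1, 3, -3, 3, -1]
Squared errors: [1, 9, 9, 9, 1]
Sum of squared errors = 29
MSE = 29 / 5 = 5.80

5.80


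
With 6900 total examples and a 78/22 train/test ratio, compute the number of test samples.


Train samples = 6900 * 78% = 5382
Test samples = 6900 - 5382
= 1518

1518


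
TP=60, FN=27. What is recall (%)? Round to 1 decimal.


Recall = TP / (TP + FN) * 100
= 60 / (60 + 27)
= 60 / 87
= 0.6897
= 69.0%

69.0


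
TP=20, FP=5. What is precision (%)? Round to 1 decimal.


Precision = TP / (TP + FP) * 100
= 20 / (20 + 5)
= 20 / 25
= 0.8
= 80.0%

80.0


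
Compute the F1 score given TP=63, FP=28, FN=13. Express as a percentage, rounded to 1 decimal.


Precision = TP / (TP + FP) = 63 / 91 = 0.6923
Recall = TP / (TP + FN) = 63 / 76 = 0.8289
F1 = 2 * P * R / (P + R)
= 2 * 0.6923 * 0.8289 / (0.6923 + 0.8289)
= 1.1478 / 1.5213
= 0.7545
As percentage: 75.4%

75.4


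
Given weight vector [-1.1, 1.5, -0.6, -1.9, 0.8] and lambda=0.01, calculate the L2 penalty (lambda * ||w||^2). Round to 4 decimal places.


Squaring each weight:
(-1.1)^2 = 1.21
1.5^2 = 2.25
(-0.6)^2 = 0.36
(-1.9)^2 = 3.61
0.8^2 = 0.64
Sum of squares = 8.07
Penalty = 0.01 * 8.07 = 0.0807

0.0807


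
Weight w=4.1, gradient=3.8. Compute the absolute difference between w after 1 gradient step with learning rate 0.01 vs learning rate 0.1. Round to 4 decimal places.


With lr=0.01: w_new = 4.1 - 0.01 * 3.8 = 4.062
With lr=0.1: w_new = 4.1 - 0.1 * 3.8 = 3.72
Absolute difference = |4.062 - 3.72|
= 0.3420

0.3420


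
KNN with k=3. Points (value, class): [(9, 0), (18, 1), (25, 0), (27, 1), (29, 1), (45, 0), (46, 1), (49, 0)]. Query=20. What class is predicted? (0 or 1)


Distances from query 20:
Point 18 (class 1): distance = 2
Point 25 (class 0): distance = 5
Point 27 (class 1): distance = 7
K=3 nearest neighbors: classes = [1, 0, 1]
Votes for class 1: 2 / 3
Majority vote => class 1

1


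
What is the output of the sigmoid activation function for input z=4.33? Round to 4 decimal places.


sigmoid(z) = 1 / (1 + exp(-z))
exp(-(4.33)) = exp(-4.33) = 0.0132
1 + 0.0132 = 1.0132
1 / 1.0132 = 0.9870

0.9870


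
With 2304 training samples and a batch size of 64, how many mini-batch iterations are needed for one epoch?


Iterations per epoch = dataset_size / batch_size
= 2304 / 64
= 36

36


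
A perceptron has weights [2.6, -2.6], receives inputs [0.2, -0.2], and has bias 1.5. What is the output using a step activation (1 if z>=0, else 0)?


z = w . x + b
= 2.6*0.2 + -2.6*-0.2 + 1.5
= 0.52 + 0.52 + 1.5
= 1.04 + 1.5
= 2.54
Since z = 2.54 >= 0, output = 1

1


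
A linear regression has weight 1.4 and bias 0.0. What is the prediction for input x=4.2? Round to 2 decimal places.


y = 1.4 * 4.2 + (0.0)
= 5.88 + (0.0)
= 5.88

5.88


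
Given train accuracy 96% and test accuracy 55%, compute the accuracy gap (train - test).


Gap = train_accuracy - test_accuracy
= 96 - 55
= 41%
This large gap strongly indicates overfitting.

41


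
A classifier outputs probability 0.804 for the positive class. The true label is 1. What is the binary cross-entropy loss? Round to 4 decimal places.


For y=1: Loss = -log(p)
= -log(0.804)
= -(-0.2182)
= 0.2182

0.2182


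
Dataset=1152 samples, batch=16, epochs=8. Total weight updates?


Iterations per epoch = 1152 / 16 = 72
Total updates = iterations_per_epoch * epochs
= 72 * 8
= 576

576


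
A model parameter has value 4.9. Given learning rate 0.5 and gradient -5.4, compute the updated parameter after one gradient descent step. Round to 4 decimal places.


w_new = w_old - lr * gradient
= 4.9 - 0.5 * -5.4
= 4.9 - (-2.7)
= 7.6000

7.6000


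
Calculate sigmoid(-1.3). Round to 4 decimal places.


sigmoid(z) = 1 / (1 + exp(-z))
exp(-(-1.3)) = exp(1.3) = 3.6693
1 + 3.6693 = 4.6693
1 / 4.6693 = 0.2142

0.2142


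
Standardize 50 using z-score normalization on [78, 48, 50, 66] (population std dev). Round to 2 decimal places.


Mean = (78 + 48 + 50 + 66) / 4 = 60.5
Variance = sum((x_i - mean)^2) / n = 150.75
Std = sqrt(150.75) = 12.278
Z = (x - mean) / std
= (50 - 60.5) / 12.278
= -10.5 / 12.278
= -0.86

-0.86


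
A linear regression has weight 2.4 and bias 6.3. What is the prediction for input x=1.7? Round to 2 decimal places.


y = 2.4 * 1.7 + (6.3)
= 4.08 + (6.3)
= 10.38

10.38


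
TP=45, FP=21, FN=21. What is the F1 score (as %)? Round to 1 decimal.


Precision = TP / (TP + FP) = 45 / 66 = 0.6818
Recall = TP / (TP + FN) = 45 / 66 = 0.6818
F1 = 2 * P * R / (P + R)
= 2 * 0.6818 * 0.6818 / (0.6818 + 0.6818)
= 0.9298 / 1.3636
= 0.6818
As percentage: 68.2%

68.2


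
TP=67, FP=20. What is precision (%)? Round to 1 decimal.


Precision = TP / (TP + FP) * 100
= 67 / (67 + 20)
= 67 / 87
= 0.7701
= 77.0%

77.0


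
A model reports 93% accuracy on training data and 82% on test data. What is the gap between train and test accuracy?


Gap = train_accuracy - test_accuracy
= 93 - 82
= 11%
This gap suggests the model is overfitting.

11


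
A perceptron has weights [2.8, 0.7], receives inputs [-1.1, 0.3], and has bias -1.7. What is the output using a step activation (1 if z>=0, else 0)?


z = w . x + b
= 2.8*-1.1 + 0.7*0.3 + -1.7
= -3.08 + 0.21 + -1.7
= -2.87 + -1.7
= -4.57
Since z = -4.57 < 0, output = 0

0


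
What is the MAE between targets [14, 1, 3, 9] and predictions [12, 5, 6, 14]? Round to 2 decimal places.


Absolute errors: [2, 4, 3, 5]
Sum of absolute errors = 14
MAE = 14 / 4 = 3.50

3.50


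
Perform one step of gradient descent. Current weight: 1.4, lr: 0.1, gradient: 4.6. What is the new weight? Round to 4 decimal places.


w_new = w_old - lr * gradient
= 1.4 - 0.1 * 4.6
= 1.4 - (0.46)
= 0.9400

0.9400


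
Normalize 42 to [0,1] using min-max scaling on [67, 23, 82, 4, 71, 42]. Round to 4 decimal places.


Min = 4, Max = 82
Range = 82 - 4 = 78
Scaled = (x - min) / (max - min)
= (42 - 4) / 78
= 38 / 78
= 0.4872

0.4872


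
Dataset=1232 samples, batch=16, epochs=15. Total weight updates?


Iterations per epoch = 1232 / 16 = 77
Total updates = iterations_per_epoch * epochs
= 77 * 15
= 1155

1155


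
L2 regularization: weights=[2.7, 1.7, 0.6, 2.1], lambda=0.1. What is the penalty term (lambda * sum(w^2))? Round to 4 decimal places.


Squaring each weight:
2.7^2 = 7.29
1.7^2 = 2.89
0.6^2 = 0.36
2.1^2 = 4.41
Sum of squares = 14.95
Penalty = 0.1 * 14.95 = 1.4950

1.4950


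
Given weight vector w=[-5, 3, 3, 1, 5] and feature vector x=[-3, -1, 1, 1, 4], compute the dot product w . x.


Element-wise products:
-5 * -3 = 15
3 * -1 = -3
3 * 1 = 3
1 * 1 = 1
5 * 4 = 20
Sum = 15 + -3 + 3 + 1 + 20
= 36

36


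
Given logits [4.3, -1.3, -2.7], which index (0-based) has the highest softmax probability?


Softmax is a monotonic transformation, so it preserves the argmax.
We need to find the index of the maximum logit.
Index 0: 4.3
Index 1: -1.3
Index 2: -2.7
Maximum logit = 4.3 at index 0

0


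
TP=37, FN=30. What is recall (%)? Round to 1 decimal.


Recall = TP / (TP + FN) * 100
= 37 / (37 + 30)
= 37 / 67
= 0.5522
= 55.2%

55.2


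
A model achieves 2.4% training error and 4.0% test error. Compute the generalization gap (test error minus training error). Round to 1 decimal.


Generalization gap = test_error - train_error
= 4.0 - 2.4
= 1.6%
A small gap suggests good generalization.

1.6


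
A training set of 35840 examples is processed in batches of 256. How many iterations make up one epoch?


Iterations per epoch = dataset_size / batch_size
= 35840 / 256
= 140

140


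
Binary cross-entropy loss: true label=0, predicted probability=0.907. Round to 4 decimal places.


For y=0: Loss = -log(1-p)
= -log(1 - 0.907)
= -log(0.093)
= -(-2.3752)
= 2.3752

2.3752


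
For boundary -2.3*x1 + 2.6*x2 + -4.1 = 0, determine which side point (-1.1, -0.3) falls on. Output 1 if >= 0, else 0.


Compute -2.3 * -1.1 + 2.6 * -0.3 + -4.1
= 2.53 + -0.78 + -4.1
= -2.35
Since -2.35 < 0, the point is on the negative side.

0


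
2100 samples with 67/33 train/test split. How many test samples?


Train samples = 2100 * 67% = 1407
Test samples = 2100 - 1407
= 693

693


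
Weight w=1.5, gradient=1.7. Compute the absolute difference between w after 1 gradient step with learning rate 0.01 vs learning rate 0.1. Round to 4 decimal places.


With lr=0.01: w_new = 1.5 - 0.01 * 1.7 = 1.483
With lr=0.1: w_new = 1.5 - 0.1 * 1.7 = 1.33
Absolute difference = |1.483 - 1.33|
= 0.1530

0.1530


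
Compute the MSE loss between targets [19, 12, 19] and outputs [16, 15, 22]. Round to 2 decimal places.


Differences: [3, -3, -3]
Squared errors: [9, 9, 9]
Sum of squared errors = 27
MSE = 27 / 3 = 9.00

9.00


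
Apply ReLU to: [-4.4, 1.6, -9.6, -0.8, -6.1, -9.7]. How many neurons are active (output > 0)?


ReLU(x) = max(0, x) for each element:
ReLU(-4.4) = 0
ReLU(1.6) = 1.6
ReLU(-9.6) = 0
ReLU(-0.8) = 0
ReLU(-6.1) = 0
ReLU(-9.7) = 0
Active neurons (>0): 1

1


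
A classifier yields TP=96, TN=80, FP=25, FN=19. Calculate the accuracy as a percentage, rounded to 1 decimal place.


Accuracy = (TP + TN) / (TP + TN + FP + FN) * 100
= (96 + 80) / (96 + 80 + 25 + 19)
= 176 / 220
= 0.8
= 80.0%

80.0


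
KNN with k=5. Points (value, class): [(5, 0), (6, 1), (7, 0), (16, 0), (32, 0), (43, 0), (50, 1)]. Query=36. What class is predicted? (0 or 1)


Distances from query 36:
Point 32 (class 0): distance = 4
Point 43 (class 0): distance = 7
Point 50 (class 1): distance = 14
Point 16 (class 0): distance = 20
Point 7 (class 0): distance = 29
K=5 nearest neighbors: classes = [0, 0, 1, 0, 0]
Votes for class 1: 1 / 5
Majority vote => class 0

0


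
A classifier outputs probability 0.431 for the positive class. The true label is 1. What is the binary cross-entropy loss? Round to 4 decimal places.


For y=1: Loss = -log(p)
= -log(0.431)
= -(-0.8416)
= 0.8416

0.8416


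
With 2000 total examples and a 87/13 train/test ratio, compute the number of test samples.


Train samples = 2000 * 87% = 1740
Test samples = 2000 - 1740
= 260

260


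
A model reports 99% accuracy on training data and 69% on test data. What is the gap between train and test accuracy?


Gap = train_accuracy - test_accuracy
= 99 - 69
= 30%
This large gap strongly indicates overfitting.

30


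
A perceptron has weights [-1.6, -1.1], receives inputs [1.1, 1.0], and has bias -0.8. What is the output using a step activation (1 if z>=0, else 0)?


z = w . x + b
= -1.6*1.1 + -1.1*1.0 + -0.8
= -1.76 + -1.1 + -0.8
= -2.86 + -0.8
= -3.66
Since z = -3.66 < 0, output = 0

0


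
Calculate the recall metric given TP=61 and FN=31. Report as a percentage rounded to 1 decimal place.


Recall = TP / (TP + FN) * 100
= 61 / (61 + 31)
= 61 / 92
= 0.663
= 66.3%

66.3


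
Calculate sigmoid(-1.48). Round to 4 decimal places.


sigmoid(z) = 1 / (1 + exp(-z))
exp(-(-1.48)) = exp(1.48) = 4.3929
1 + 4.3929 = 5.3929
1 / 5.3929 = 0.1854

0.1854


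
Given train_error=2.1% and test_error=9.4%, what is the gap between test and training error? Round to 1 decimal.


Generalization gap = test_error - train_error
= 9.4 - 2.1
= 7.3%
A moderate gap.

7.3


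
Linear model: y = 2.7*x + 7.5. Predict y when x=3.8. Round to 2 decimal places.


y = 2.7 * 3.8 + (7.5)
= 10.26 + (7.5)
= 17.76

17.76


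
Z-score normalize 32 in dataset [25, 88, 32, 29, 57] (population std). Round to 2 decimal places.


Mean = (25 + 88 + 32 + 29 + 57) / 5 = 46.2
Variance = sum((x_i - mean)^2) / n = 562.16
Std = sqrt(562.16) = 23.7099
Z = (x - mean) / std
= (32 - 46.2) / 23.7099
= -14.2 / 23.7099
= -0.60

-0.60


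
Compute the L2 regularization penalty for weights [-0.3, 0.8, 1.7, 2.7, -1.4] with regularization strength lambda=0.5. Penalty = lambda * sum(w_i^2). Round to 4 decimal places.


Squaring each weight:
(-0.3)^2 = 0.09
0.8^2 = 0.64
1.7^2 = 2.89
2.7^2 = 7.29
(-1.4)^2 = 1.96
Sum of squares = 12.87
Penalty = 0.5 * 12.87 = 6.4350

6.4350


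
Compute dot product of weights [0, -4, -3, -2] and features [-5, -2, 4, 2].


Element-wise products:
0 * -5 = 0
-4 * -2 = 8
-3 * 4 = -12
-2 * 2 = -4
Sum = 0 + 8 + -12 + -4
= -8

-8


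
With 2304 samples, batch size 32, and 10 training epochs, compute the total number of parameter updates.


Iterations per epoch = 2304 / 32 = 72
Total updates = iterations_per_epoch * epochs
= 72 * 10
= 720

720


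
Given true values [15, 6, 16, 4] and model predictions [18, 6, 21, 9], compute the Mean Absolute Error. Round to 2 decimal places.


Absolute errors: [3, 0, 5, 5]
Sum of absolute errors = 13
MAE = 13 / 4 = 3.25

3.25


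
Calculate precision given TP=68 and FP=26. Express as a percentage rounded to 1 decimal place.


Precision = TP / (TP + FP) * 100
= 68 / (68 + 26)
= 68 / 94
= 0.7234
= 72.3%

72.3


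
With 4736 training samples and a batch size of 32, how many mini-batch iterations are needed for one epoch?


Iterations per epoch = dataset_size / batch_size
= 4736 / 32
= 148

148


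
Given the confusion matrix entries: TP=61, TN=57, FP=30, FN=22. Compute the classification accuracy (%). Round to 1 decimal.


Accuracy = (TP + TN) / (TP + TN + FP + FN) * 100
= (61 + 57) / (61 + 57 + 30 + 22)
= 118 / 170
= 0.6941
= 69.4%

69.4


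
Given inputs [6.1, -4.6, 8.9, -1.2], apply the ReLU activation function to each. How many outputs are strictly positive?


ReLU(x) = max(0, x) for each element:
ReLU(6.1) = 6.1
ReLU(-4.6) = 0
ReLU(8.9) = 8.9
ReLU(-1.2) = 0
Active neurons (>0): 2

2


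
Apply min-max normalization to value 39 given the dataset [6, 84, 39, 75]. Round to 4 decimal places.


Min = 6, Max = 84
Range = 84 - 6 = 78
Scaled = (x - min) / (max - min)
= (39 - 6) / 78
= 33 / 78
= 0.4231

0.4231


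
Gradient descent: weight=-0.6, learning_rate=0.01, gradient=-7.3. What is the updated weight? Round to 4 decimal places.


w_new = w_old - lr * gradient
= -0.6 - 0.01 * -7.3
= -0.6 - (-0.073)
= -0.5270

-0.5270


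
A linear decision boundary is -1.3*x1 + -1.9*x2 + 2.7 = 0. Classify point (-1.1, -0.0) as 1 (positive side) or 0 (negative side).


Compute -1.3 * -1.1 + -1.9 * -0.0 + 2.7
= 1.43 + 0.0 + 2.7
= 4.13
Since 4.13 >= 0, the point is on the positive side.

1


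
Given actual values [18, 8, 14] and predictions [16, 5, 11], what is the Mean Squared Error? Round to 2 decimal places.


Differences: [2, 3, 3]
Squared errors: [4, 9, 9]
Sum of squared errors = 22
MSE = 22 / 3 = 7.33

7.33


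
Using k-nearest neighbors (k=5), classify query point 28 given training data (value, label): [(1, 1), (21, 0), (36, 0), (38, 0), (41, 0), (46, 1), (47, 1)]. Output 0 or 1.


Distances from query 28:
Point 21 (class 0): distance = 7
Point 36 (class 0): distance = 8
Point 38 (class 0): distance = 10
Point 41 (class 0): distance = 13
Point 46 (class 1): distance = 18
K=5 nearest neighbors: classes = [0, 0, 0, 0, 1]
Votes for class 1: 1 / 5
Majority vote => class 0

0


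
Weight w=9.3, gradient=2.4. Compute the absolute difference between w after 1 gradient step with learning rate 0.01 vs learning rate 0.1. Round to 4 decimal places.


With lr=0.01: w_new = 9.3 - 0.01 * 2.4 = 9.276
With lr=0.1: w_new = 9.3 - 0.1 * 2.4 = 9.06
Absolute difference = |9.276 - 9.06|
= 0.2160

0.2160


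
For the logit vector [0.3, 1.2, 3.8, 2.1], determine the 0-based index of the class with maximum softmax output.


Softmax is a monotonic transformation, so it preserves the argmax.
We need to find the index of the maximum logit.
Index 0: 0.3
Index 1: 1.2
Index 2: 3.8
Index 3: 2.1
Maximum logit = 3.8 at index 2

2


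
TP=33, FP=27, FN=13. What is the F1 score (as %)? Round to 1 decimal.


Precision = TP / (TP + FP) = 33 / 60 = 0.55
Recall = TP / (TP + FN) = 33 / 46 = 0.7174
F1 = 2 * P * R / (P + R)
= 2 * 0.55 * 0.7174 / (0.55 + 0.7174)
= 0.7891 / 1.2674
= 0.6226
As percentage: 62.3%

62.3


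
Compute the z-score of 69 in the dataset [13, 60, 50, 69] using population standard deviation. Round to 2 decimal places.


Mean = (13 + 60 + 50 + 69) / 4 = 48.0
Variance = sum((x_i - mean)^2) / n = 453.5
Std = sqrt(453.5) = 21.2955
Z = (x - mean) / std
= (69 - 48.0) / 21.2955
= 21.0 / 21.2955
= 0.99

0.99


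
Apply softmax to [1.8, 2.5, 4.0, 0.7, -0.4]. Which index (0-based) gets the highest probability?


Softmax is a monotonic transformation, so it preserves the argmax.
We need to find the index of the maximum logit.
Index 0: 1.8
Index 1: 2.5
Index 2: 4.0
Index 3: 0.7
Index 4: -0.4
Maximum logit = 4.0 at index 2

2


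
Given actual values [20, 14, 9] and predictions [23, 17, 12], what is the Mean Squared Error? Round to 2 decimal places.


Differences: [-3, -3, -3]
Squared errors: [9, 9, 9]
Sum of squared errors = 27
MSE = 27 / 3 = 9.00

9.00


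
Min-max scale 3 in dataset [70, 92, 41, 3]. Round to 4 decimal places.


Min = 3, Max = 92
Range = 92 - 3 = 89
Scaled = (x - min) / (max - min)
= (3 - 3) / 89
= 0 / 89
= 0.0000

0.0000


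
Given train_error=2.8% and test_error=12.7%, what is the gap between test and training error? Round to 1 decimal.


Generalization gap = test_error - train_error
= 12.7 - 2.8
= 9.9%
A moderate gap.

9.9


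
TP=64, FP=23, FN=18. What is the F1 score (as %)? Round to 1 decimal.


Precision = TP / (TP + FP) = 64 / 87 = 0.7356
Recall = TP / (TP + FN) = 64 / 82 = 0.7805
F1 = 2 * P * R / (P + R)
= 2 * 0.7356 * 0.7805 / (0.7356 + 0.7805)
= 1.1483 / 1.5161
= 0.7574
As percentage: 75.7%

75.7


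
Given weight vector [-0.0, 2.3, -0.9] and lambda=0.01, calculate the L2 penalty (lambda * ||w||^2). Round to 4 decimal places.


Squaring each weight:
(-0.0)^2 = 0.0
2.3^2 = 5.29
(-0.9)^2 = 0.81
Sum of squares = 6.1
Penalty = 0.01 * 6.1 = 0.0610

0.0610


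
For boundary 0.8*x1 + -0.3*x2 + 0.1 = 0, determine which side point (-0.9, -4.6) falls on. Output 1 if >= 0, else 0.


Compute 0.8 * -0.9 + -0.3 * -4.6 + 0.1
= -0.72 + 1.38 + 0.1
= 0.76
Since 0.76 >= 0, the point is on the positive side.

1
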